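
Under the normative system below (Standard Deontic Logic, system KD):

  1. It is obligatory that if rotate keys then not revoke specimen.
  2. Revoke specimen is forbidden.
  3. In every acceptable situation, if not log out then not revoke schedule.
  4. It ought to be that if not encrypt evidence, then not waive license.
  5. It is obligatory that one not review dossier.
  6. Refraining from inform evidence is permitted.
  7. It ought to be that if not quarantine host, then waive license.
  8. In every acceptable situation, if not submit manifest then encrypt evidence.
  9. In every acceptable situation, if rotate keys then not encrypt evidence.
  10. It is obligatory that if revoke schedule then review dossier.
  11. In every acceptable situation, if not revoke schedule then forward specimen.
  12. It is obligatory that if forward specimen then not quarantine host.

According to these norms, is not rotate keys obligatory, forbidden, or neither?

Obligatory

Premise 5 gives O(¬review_dossier).
Premise 10, O(revoke_schedule → review_dossier), contraposes to O(¬review_dossier → ¬revoke_schedule); with O(¬review_dossier) we get O(¬revoke_schedule).
From O(¬revoke_schedule) and premise 11, O(¬revoke_schedule → forward_specimen), we obtain O(forward_specimen).
Applying K to premise 12 (O(forward_specimen → ¬quarantine_host)) and O(forward_specimen) yields O(¬quarantine_host).
Applying K to premise 7 (O(¬quarantine_host → waive_license)) and O(¬quarantine_host) yields O(waive_license).
Premise 4 is O(¬encrypt_evidence → ¬waive_license); contrapositively O(waive_license → encrypt_evidence). Since O(waive_license) holds, K gives O(encrypt_evidence).
Premise 9, O(rotate_keys → ¬encrypt_evidence), contraposes to O(encrypt_evidence → ¬rotate_keys); with O(encrypt_evidence) we get O(¬rotate_keys).
Premises 1, 2, 3, 6, 8 do not contribute to this derivation.
Hence ¬rotate_keys is obligatory.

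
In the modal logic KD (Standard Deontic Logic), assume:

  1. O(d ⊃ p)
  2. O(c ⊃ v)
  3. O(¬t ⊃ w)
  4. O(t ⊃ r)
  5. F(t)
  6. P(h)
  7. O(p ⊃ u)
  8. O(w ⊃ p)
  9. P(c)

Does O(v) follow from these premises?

Premise 2 is O(c ⊃ v), but O(c) is not derivable from the premises (the permission P(c) asserts only ¬O(¬c), not O(c)), so it does not yield O(v).
No other premise forces O(v). An ideal world satisfying every premise can still have v false, so O(v) is not derivable.

No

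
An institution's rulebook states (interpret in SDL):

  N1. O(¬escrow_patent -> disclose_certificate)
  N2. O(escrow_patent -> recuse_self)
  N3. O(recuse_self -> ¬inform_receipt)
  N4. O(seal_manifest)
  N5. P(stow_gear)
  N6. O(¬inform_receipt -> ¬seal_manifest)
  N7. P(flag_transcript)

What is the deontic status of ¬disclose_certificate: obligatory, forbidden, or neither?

From premise 4 we have O(seal_manifest).
The contrapositive of premise 6 (O(¬inform_receipt -> ¬seal_manifest)) is O(seal_manifest -> inform_receipt), and O(seal_manifest) is already established, so O(inform_receipt).
The contrapositive of premise 3 (O(recuse_self -> ¬inform_receipt)) is O(inform_receipt -> ¬recuse_self), and O(inform_receipt) is already established, so O(¬recuse_self).
Premise 2, O(escrow_patent -> recuse_self), contraposes to O(¬recuse_self -> ¬escrow_patent); with O(¬recuse_self) we get O(¬escrow_patent).
From O(¬escrow_patent) and premise 1, O(¬escrow_patent -> disclose_certificate), we obtain O(disclose_certificate).
Premises 5, 7 do not contribute to this derivation.
Thus O(disclose_certificate), which is F(¬disclose_certificate): ¬disclose_certificate is forbidden.

Forbidden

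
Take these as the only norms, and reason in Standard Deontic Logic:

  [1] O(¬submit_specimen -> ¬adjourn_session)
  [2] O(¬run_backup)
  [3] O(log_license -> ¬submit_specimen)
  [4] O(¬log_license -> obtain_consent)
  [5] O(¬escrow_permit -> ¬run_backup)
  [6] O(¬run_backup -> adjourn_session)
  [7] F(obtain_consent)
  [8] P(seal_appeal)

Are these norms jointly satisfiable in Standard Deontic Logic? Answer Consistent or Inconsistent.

Inconsistent

Premise 2 gives O(¬run_backup).
Applying K to premise 6 (O(¬run_backup -> adjourn_session)) and O(¬run_backup) yields O(adjourn_session).
Premise 1, O(¬submit_specimen -> ¬adjourn_session), contraposes to O(adjourn_session -> submit_specimen); with O(adjourn_session) we get O(submit_specimen).
Premise 3 is O(log_license -> ¬submit_specimen); contrapositively O(submit_specimen -> ¬log_license). Since O(submit_specimen) holds, K gives O(¬log_license).
Applying K to premise 4 (O(¬log_license -> obtain_consent)) and O(¬log_license) yields O(obtain_consent).
However, F(obtain_consent) at premise 7 amounts to O(¬obtain_consent).
We now have both O(obtain_consent) and O(¬obtain_consent) — obtain_consent is simultaneously obligatory and forbidden, violating the D-axiom.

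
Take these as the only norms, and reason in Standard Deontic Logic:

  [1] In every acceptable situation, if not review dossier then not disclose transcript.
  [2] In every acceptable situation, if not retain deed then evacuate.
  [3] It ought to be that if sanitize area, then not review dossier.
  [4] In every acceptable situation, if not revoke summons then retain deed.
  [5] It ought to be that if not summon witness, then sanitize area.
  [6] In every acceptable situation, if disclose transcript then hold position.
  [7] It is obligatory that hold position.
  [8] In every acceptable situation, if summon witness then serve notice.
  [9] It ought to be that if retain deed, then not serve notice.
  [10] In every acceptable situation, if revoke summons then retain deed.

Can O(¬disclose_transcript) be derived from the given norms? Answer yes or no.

Yes

Premises 4 and 10 cover both cases: O(¬revoke_summons → retain_deed) and O(revoke_summons → retain_deed). Since ¬revoke_summons ∨ revoke_summons is a tautology, O(retain_deed) follows.
With premise 9, O(retain_deed → ¬serve_notice), the K-axiom yields O(¬serve_notice).
Premise 8 is O(summon_witness → serve_notice); contrapositively O(¬serve_notice → ¬summon_witness). Since O(¬serve_notice) holds, K gives O(¬summon_witness).
From O(¬summon_witness) and premise 5, O(¬summon_witness → sanitize_area), we obtain O(sanitize_area).
With premise 3, O(sanitize_area → ¬review_dossier), the K-axiom yields O(¬review_dossier).
Applying K to premise 1 (O(¬review_dossier → ¬disclose_transcript)) and O(¬review_dossier) yields O(¬disclose_transcript).
Premises 2, 6, 7 do not contribute to this derivation.
So O(¬disclose_transcript) follows.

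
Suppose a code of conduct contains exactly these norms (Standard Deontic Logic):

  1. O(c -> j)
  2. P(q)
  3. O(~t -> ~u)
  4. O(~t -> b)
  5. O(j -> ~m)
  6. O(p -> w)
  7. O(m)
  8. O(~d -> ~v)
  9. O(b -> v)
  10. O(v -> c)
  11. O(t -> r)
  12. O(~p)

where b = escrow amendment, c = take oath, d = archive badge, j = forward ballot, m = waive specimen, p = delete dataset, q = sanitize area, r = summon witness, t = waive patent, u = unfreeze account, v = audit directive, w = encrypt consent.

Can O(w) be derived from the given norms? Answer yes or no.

Premise 6 is O(p -> w), but O(p) is not derivable from the premises, so it does not yield O(w).
No other premise forces O(w). An ideal world satisfying every premise can still have w false, so O(w) is not derivable.

No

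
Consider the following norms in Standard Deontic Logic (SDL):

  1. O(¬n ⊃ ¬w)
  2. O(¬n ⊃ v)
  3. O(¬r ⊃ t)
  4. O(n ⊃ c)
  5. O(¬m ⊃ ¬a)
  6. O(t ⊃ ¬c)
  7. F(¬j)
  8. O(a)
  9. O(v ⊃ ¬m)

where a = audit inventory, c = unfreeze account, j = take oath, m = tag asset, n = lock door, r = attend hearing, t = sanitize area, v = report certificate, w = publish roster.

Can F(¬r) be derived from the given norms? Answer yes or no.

Premise 8 states O(a) outright.
Premise 5 is O(¬m ⊃ ¬a); contrapositively O(a ⊃ m). Since O(a) holds, K gives O(m).
The contrapositive of premise 9 (O(v ⊃ ¬m)) is O(m ⊃ ¬v), and O(m) is already established, so O(¬v).
The contrapositive of premise 2 (O(¬n ⊃ v)) is O(¬v ⊃ n), and O(¬v) is already established, so O(n).
From O(n) and premise 4, O(n ⊃ c), we obtain O(c).
Premise 6 is O(t ⊃ ¬c); contrapositively O(c ⊃ ¬t). Since O(c) holds, K gives O(¬t).
The contrapositive of premise 3 (O(¬r ⊃ t)) is O(¬t ⊃ r), and O(¬t) is already established, so O(r).
Premises 1, 7 do not contribute to this derivation.
So O(r) holds, i.e. F(¬r). The claim follows.

Yes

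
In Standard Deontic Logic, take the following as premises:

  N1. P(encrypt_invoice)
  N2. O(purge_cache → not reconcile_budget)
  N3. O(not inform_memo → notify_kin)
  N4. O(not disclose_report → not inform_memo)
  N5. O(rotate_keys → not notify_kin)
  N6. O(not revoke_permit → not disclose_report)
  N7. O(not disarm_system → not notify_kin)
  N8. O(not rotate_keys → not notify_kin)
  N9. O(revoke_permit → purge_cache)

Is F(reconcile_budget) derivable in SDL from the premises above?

Premises 5 and 8 cover both cases: O(rotate_keys → not notify_kin) and O(not rotate_keys → not notify_kin). Since rotate_keys ∨ not rotate_keys is a tautology, O(not notify_kin) follows.
Premise 3, O(not inform_memo → notify_kin), contraposes to O(not notify_kin → inform_memo); with O(not notify_kin) we get O(inform_memo).
The contrapositive of premise 4 (O(not disclose_report → not inform_memo)) is O(inform_memo → disclose_report), and O(inform_memo) is already established, so O(disclose_report).
The contrapositive of premise 6 (O(not revoke_permit → not disclose_report)) is O(disclose_report → revoke_permit), and O(disclose_report) is already established, so O(revoke_permit).
Premise 9 is O(revoke_permit → purge_cache); since O(revoke_permit), deontic closure gives O(purge_cache).
With premise 2, O(purge_cache → not reconcile_budget), the K-axiom yields O(not reconcile_budget).
Premises 1, 7 do not contribute to this derivation.
So O(not reconcile_budget) holds, i.e. F(reconcile_budget). The claim follows.

Yes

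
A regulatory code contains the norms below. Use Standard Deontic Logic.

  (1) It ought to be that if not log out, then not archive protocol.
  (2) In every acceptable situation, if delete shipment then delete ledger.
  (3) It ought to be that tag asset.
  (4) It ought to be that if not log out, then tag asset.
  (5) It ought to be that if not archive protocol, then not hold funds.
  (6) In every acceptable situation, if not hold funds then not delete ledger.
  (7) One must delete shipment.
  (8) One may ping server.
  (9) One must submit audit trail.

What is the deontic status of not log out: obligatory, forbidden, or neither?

Forbidden

Premise 7 gives O(delete_shipment).
From O(delete_shipment) and premise 2, O(delete_shipment → delete_ledger), we obtain O(delete_ledger).
Premise 6, O(¬hold_funds → ¬delete_ledger), contraposes to O(delete_ledger → hold_funds); with O(delete_ledger) we get O(hold_funds).
Premise 5, O(¬archive_protocol → ¬hold_funds), contraposes to O(hold_funds → archive_protocol); with O(hold_funds) we get O(archive_protocol).
Premise 1, O(¬log_out → ¬archive_protocol), contraposes to O(archive_protocol → log_out); with O(archive_protocol) we get O(log_out).
Premises 3, 4, 8, 9 do not contribute to this derivation.
Thus O(log_out), which is F(¬log_out): ¬log_out is forbidden.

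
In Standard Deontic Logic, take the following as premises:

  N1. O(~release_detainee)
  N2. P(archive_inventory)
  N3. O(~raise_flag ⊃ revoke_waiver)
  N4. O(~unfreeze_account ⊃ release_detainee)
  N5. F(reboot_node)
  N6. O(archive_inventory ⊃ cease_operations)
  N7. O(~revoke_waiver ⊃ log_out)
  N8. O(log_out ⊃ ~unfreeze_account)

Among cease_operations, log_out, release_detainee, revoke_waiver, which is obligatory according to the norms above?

revoke_waiver

Premise 1 gives O(~release_detainee).
Premise 4 is O(~unfreeze_account ⊃ release_detainee); contrapositively O(~release_detainee ⊃ unfreeze_account). Since O(~release_detainee) holds, K gives O(unfreeze_account).
Premise 8 is O(log_out ⊃ ~unfreeze_account); contrapositively O(unfreeze_account ⊃ ~log_out). Since O(unfreeze_account) holds, K gives O(~log_out).
Premise 7, O(~revoke_waiver ⊃ log_out), contraposes to O(~log_out ⊃ revoke_waiver); with O(~log_out) we get O(revoke_waiver).
So O(revoke_waiver) holds — revoke_waiver is obligatory. None of the other listed options is made obligatory by any chain of premises.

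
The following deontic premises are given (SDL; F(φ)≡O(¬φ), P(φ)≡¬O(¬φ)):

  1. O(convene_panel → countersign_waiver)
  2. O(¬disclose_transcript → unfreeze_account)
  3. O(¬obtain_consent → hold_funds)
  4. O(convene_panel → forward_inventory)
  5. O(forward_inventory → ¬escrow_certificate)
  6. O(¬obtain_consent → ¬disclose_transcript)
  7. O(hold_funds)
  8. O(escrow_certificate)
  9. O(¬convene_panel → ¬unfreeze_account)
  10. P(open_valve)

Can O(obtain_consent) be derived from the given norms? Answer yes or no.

Yes

From premise 8 we have O(escrow_certificate).
The contrapositive of premise 5 (O(forward_inventory → ¬escrow_certificate)) is O(escrow_certificate → ¬forward_inventory), and O(escrow_certificate) is already established, so O(¬forward_inventory).
The contrapositive of premise 4 (O(convene_panel → forward_inventory)) is O(¬forward_inventory → ¬convene_panel), and O(¬forward_inventory) is already established, so O(¬convene_panel).
Premise 9 is O(¬convene_panel → ¬unfreeze_account); since O(¬convene_panel), deontic closure gives O(¬unfreeze_account).
The contrapositive of premise 2 (O(¬disclose_transcript → unfreeze_account)) is O(¬unfreeze_account → disclose_transcript), and O(¬unfreeze_account) is already established, so O(disclose_transcript).
Premise 6, O(¬obtain_consent → ¬disclose_transcript), contraposes to O(disclose_transcript → obtain_consent); with O(disclose_transcript) we get O(obtain_consent).
Premises 1, 3, 7, 10 do not contribute to this derivation.
So O(obtain_consent) follows.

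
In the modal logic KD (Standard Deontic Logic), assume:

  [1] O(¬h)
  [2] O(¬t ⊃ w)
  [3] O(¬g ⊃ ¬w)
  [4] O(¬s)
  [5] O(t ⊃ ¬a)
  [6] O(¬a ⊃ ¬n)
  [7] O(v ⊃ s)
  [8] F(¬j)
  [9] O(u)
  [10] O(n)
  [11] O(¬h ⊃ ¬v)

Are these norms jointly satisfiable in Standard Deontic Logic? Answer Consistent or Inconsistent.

Premise 7 is O(v ⊃ s), but O(v) is not derivable from the premises, so it does not yield O(s).
So O(s) is not derivable, and the apparent clash with O(¬s) does not arise.
A world satisfying every obligation exists (e.g. a=true, g=true, h=false, j=true, n=true, s=false, t=false, u=true, v=false, w=true); no atom is both obligatory and forbidden, so the set is consistent.

Consistent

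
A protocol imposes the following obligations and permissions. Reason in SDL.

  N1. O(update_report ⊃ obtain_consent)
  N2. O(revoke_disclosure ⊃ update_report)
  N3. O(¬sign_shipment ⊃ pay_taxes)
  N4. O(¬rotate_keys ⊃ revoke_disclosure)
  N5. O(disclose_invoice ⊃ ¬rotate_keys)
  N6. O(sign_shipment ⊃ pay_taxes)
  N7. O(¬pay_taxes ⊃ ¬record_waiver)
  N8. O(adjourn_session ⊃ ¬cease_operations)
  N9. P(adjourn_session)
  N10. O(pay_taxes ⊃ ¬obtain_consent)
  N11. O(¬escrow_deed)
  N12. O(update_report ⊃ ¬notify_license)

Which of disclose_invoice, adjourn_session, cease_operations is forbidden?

Premises 6 and 3 are O(sign_shipment ⊃ pay_taxes) and O(¬sign_shipment ⊃ pay_taxes); every ideal world satisfies sign_shipment or ¬sign_shipment, so in either case pay_taxes holds — hence O(pay_taxes).
Premise 10 is O(pay_taxes ⊃ ¬obtain_consent); since O(pay_taxes), deontic closure gives O(¬obtain_consent).
Premise 1 is O(update_report ⊃ obtain_consent); contrapositively O(¬obtain_consent ⊃ ¬update_report). Since O(¬obtain_consent) holds, K gives O(¬update_report).
Premise 2 is O(revoke_disclosure ⊃ update_report); contrapositively O(¬update_report ⊃ ¬revoke_disclosure). Since O(¬update_report) holds, K gives O(¬revoke_disclosure).
The contrapositive of premise 4 (O(¬rotate_keys ⊃ revoke_disclosure)) is O(¬revoke_disclosure ⊃ rotate_keys), and O(¬revoke_disclosure) is already established, so O(rotate_keys).
The contrapositive of premise 5 (O(disclose_invoice ⊃ ¬rotate_keys)) is O(rotate_keys ⊃ ¬disclose_invoice), and O(rotate_keys) is already established, so O(¬disclose_invoice).
So O(¬disclose_invoice) holds, i.e. disclose_invoice is forbidden. None of the other listed options is forbidden under the premises.

disclose_invoice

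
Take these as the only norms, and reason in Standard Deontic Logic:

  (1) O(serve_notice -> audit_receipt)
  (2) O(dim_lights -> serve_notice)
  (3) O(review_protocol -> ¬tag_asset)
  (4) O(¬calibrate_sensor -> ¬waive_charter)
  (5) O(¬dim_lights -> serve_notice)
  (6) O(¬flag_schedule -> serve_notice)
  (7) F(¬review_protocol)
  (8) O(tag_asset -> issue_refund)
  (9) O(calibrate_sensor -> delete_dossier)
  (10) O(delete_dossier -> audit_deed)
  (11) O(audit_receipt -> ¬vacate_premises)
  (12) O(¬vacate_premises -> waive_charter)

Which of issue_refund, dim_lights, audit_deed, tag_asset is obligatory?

Premises 2 and 5 cover both cases: O(dim_lights -> serve_notice) and O(¬dim_lights -> serve_notice). Since dim_lights ∨ ¬dim_lights is a tautology, O(serve_notice) follows.
With premise 1, O(serve_notice -> audit_receipt), the K-axiom yields O(audit_receipt).
Applying K to premise 11 (O(audit_receipt -> ¬vacate_premises)) and O(audit_receipt) yields O(¬vacate_premises).
With premise 12, O(¬vacate_premises -> waive_charter), the K-axiom yields O(waive_charter).
Premise 4, O(¬calibrate_sensor -> ¬waive_charter), contraposes to O(waive_charter -> calibrate_sensor); with O(waive_charter) we get O(calibrate_sensor).
Applying K to premise 9 (O(calibrate_sensor -> delete_dossier)) and O(calibrate_sensor) yields O(delete_dossier).
Premise 10 is O(delete_dossier -> audit_deed); since O(delete_dossier), deontic closure gives O(audit_deed).
So O(audit_deed) holds — audit_deed is obligatory. None of the other listed options is made obligatory by any chain of premises.

audit_deed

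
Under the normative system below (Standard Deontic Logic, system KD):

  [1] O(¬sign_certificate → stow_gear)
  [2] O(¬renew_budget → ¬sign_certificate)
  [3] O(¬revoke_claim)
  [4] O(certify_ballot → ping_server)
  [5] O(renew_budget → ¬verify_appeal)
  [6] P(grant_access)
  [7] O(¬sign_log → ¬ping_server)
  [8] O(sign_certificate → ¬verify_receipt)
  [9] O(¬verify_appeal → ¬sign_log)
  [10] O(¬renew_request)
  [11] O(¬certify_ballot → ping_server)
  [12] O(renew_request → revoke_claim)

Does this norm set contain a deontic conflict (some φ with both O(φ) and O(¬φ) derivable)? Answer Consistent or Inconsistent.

Premise 12 is O(renew_request → revoke_claim), but O(renew_request) is not derivable from the premises, so it does not yield O(revoke_claim).
So O(revoke_claim) is not derivable, and the apparent clash with O(¬revoke_claim) does not arise.
A world satisfying every obligation exists (e.g. certify_ballot=false, grant_access=false, ping_server=true, renew_budget=false, renew_request=false, revoke_claim=false, sign_certificate=false, sign_log=true, stow_gear=true, verify_appeal=true, verify_receipt=false); no atom is both obligatory and forbidden, so the set is consistent.

Consistent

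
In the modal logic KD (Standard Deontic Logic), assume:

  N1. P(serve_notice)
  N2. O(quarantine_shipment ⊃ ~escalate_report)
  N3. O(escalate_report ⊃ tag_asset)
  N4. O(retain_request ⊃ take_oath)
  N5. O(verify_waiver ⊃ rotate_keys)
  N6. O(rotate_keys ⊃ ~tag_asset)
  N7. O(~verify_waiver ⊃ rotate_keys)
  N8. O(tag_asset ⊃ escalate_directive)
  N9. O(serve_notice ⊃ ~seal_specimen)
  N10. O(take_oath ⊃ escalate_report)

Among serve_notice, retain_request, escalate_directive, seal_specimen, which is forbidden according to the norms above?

retain_request

By case analysis on ~verify_waiver: premise 7 gives O(~verify_waiver ⊃ rotate_keys) and premise 5 gives O(verify_waiver ⊃ rotate_keys), so O(rotate_keys) either way.
Applying K to premise 6 (O(rotate_keys ⊃ ~tag_asset)) and O(rotate_keys) yields O(~tag_asset).
The contrapositive of premise 3 (O(escalate_report ⊃ tag_asset)) is O(~tag_asset ⊃ ~escalate_report), and O(~tag_asset) is already established, so O(~escalate_report).
The contrapositive of premise 10 (O(take_oath ⊃ escalate_report)) is O(~escalate_report ⊃ ~take_oath), and O(~escalate_report) is already established, so O(~take_oath).
The contrapositive of premise 4 (O(retain_request ⊃ take_oath)) is O(~take_oath ⊃ ~retain_request), and O(~take_oath) is already established, so O(~retain_request).
So O(~retain_request) holds, i.e. retain_request is forbidden. None of the other listed options is forbidden under the premises.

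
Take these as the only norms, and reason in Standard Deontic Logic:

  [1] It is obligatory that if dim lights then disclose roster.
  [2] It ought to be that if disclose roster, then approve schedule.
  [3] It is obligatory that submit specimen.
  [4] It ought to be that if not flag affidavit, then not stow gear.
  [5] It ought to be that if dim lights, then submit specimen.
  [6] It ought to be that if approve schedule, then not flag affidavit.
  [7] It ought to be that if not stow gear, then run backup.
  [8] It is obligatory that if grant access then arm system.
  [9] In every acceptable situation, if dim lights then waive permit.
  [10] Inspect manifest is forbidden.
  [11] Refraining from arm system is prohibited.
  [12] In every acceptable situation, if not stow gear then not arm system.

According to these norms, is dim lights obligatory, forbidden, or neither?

F(¬arm_system) at premise 11 means O(arm_system).
Premise 12 is O(¬stow_gear → ¬arm_system); contrapositively O(arm_system → stow_gear). Since O(arm_system) holds, K gives O(stow_gear).
Premise 4, O(¬flag_affidavit → ¬stow_gear), contraposes to O(stow_gear → flag_affidavit); with O(stow_gear) we get O(flag_affidavit).
Premise 6, O(approve_schedule → ¬flag_affidavit), contraposes to O(flag_affidavit → ¬approve_schedule); with O(flag_affidavit) we get O(¬approve_schedule).
The contrapositive of premise 2 (O(disclose_roster → approve_schedule)) is O(¬approve_schedule → ¬disclose_roster), and O(¬approve_schedule) is already established, so O(¬disclose_roster).
Premise 1, O(dim_lights → disclose_roster), contraposes to O(¬disclose_roster → ¬dim_lights); with O(¬disclose_roster) we get O(¬dim_lights).
Premises 3, 5, 7, 8, 9, 10 do not contribute to this derivation.
Thus O(¬dim_lights), which is F(dim_lights): dim_lights is forbidden.

Forbidden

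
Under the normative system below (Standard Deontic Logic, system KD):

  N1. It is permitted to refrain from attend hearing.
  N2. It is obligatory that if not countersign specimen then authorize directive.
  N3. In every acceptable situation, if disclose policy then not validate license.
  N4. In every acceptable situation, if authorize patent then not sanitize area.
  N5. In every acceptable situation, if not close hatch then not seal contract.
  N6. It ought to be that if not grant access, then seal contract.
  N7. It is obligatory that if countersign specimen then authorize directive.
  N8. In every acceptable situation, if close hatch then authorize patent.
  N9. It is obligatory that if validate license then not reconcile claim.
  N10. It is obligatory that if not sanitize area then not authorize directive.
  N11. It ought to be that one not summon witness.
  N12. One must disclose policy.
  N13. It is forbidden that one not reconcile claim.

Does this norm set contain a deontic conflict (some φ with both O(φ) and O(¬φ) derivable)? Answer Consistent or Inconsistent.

Consistent

Premise 9 is O(validate_license → ¬reconcile_claim), but O(validate_license) is not derivable from the premises, so it does not yield O(¬reconcile_claim).
So O(¬reconcile_claim) is not derivable, and the apparent clash with O(reconcile_claim) does not arise.
A world satisfying every obligation exists (e.g. attend_hearing=false, authorize_directive=true, authorize_patent=false, close_hatch=false, countersign_specimen=false, disclose_policy=true, grant_access=true, reconcile_claim=true, sanitize_area=true, seal_contract=false, summon_witness=false, validate_license=false); no atom is both obligatory and forbidden, so the set is consistent.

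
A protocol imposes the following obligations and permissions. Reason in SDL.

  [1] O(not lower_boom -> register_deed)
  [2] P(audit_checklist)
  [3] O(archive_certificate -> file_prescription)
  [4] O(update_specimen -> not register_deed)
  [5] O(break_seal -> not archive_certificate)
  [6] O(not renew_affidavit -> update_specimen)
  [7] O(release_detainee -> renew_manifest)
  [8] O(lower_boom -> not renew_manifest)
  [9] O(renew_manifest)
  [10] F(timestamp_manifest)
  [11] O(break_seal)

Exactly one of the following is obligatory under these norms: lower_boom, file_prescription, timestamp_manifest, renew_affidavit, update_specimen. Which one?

From premise 9 we have O(renew_manifest).
Premise 8 is O(lower_boom -> not renew_manifest); contrapositively O(renew_manifest -> not lower_boom). Since O(renew_manifest) holds, K gives O(not lower_boom).
From O(not lower_boom) and premise 1, O(not lower_boom -> register_deed), we obtain O(register_deed).
Premise 4 is O(update_specimen -> not register_deed); contrapositively O(register_deed -> not update_specimen). Since O(register_deed) holds, K gives O(not update_specimen).
Premise 6, O(not renew_affidavit -> update_specimen), contraposes to O(not update_specimen -> renew_affidavit); with O(not update_specimen) we get O(renew_affidavit).
So O(renew_affidavit) holds — renew_affidavit is obligatory. None of the other listed options is made obligatory by any chain of premises.

renew_affidavit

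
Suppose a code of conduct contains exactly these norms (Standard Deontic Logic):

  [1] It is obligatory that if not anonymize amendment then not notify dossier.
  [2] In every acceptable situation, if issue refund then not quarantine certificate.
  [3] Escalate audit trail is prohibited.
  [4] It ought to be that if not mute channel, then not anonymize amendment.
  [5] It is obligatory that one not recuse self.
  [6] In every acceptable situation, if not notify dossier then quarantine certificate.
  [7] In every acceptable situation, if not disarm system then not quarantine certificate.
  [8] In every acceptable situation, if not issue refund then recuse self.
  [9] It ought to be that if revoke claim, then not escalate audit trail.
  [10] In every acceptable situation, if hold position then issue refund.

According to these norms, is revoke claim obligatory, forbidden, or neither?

Premise 9 is O(revoke_claim → ¬escalate_audit_trail); even if O(¬escalate_audit_trail) held, inferring O(revoke_claim) would be affirming the consequent — invalid.
No premise or chain of K-axiom applications forces O(revoke_claim), and none forces O(¬revoke_claim). So revoke_claim is neither obligatory nor forbidden under these norms.

Neither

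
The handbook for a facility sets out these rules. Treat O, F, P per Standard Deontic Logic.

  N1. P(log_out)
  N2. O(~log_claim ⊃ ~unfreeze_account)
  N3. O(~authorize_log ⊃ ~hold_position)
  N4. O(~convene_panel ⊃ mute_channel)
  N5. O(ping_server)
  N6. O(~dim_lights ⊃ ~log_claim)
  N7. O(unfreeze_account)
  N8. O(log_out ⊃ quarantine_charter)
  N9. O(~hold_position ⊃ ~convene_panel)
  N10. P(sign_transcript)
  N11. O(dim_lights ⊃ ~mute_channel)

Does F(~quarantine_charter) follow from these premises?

Premise 8 is O(log_out ⊃ quarantine_charter), but O(log_out) is not derivable from the premises (the permission P(log_out) asserts only ~O(~log_out), not O(log_out)), so it does not yield O(quarantine_charter).
No other premise forces O(quarantine_charter). An ideal world satisfying every premise can still have ~quarantine_charter true, so F(~quarantine_charter) is not derivable.

No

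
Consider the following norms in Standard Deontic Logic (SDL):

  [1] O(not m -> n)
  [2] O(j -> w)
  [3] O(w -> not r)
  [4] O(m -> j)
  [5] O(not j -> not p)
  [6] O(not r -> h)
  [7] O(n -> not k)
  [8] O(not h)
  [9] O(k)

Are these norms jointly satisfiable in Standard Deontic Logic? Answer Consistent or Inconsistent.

Inconsistent

From premise 9 we have O(k).
The contrapositive of premise 7 (O(n -> not k)) is O(k -> not n), and O(k) is already established, so O(not n).
The contrapositive of premise 1 (O(not m -> n)) is O(not n -> m), and O(not n) is already established, so O(m).
With premise 4, O(m -> j), the K-axiom yields O(j).
Applying K to premise 2 (O(j -> w)) and O(j) yields O(w).
With premise 3, O(w -> not r), the K-axiom yields O(not r).
From O(not r) and premise 6, O(not r -> h), we obtain O(h).
But premise 8 directly asserts O(not h).
We now have both O(h) and O(not h) — h is simultaneously obligatory and forbidden, violating the D-axiom.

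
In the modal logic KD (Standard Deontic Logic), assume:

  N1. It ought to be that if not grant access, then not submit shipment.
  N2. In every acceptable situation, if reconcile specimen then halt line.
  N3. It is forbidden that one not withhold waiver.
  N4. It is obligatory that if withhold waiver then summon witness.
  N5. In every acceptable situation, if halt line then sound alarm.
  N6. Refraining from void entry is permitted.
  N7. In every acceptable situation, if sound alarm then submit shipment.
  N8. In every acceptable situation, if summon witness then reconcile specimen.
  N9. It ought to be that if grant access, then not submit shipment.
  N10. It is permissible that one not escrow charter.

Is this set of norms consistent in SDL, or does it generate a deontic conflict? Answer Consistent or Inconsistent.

Inconsistent

By case analysis on grant_access: premise 9 gives O(grant_access → ¬submit_shipment) and premise 1 gives O(¬grant_access → ¬submit_shipment), so O(¬submit_shipment) either way.
Premise 7, O(sound_alarm → submit_shipment), contraposes to O(¬submit_shipment → ¬sound_alarm); with O(¬submit_shipment) we get O(¬sound_alarm).
The contrapositive of premise 5 (O(halt_line → sound_alarm)) is O(¬sound_alarm → ¬halt_line), and O(¬sound_alarm) is already established, so O(¬halt_line).
Premise 2, O(reconcile_specimen → halt_line), contraposes to O(¬halt_line → ¬reconcile_specimen); with O(¬halt_line) we get O(¬reconcile_specimen).
The contrapositive of premise 8 (O(summon_witness → reconcile_specimen)) is O(¬reconcile_specimen → ¬summon_witness), and O(¬reconcile_specimen) is already established, so O(¬summon_witness).
The contrapositive of premise 4 (O(withhold_waiver → summon_witness)) is O(¬summon_witness → ¬withhold_waiver), and O(¬summon_witness) is already established, so O(¬withhold_waiver).
But premise 3, F(¬withhold_waiver), means O(withhold_waiver).
We now have both O(¬withhold_waiver) and O(withhold_waiver) — withhold_waiver is simultaneously obligatory and forbidden, violating the D-axiom.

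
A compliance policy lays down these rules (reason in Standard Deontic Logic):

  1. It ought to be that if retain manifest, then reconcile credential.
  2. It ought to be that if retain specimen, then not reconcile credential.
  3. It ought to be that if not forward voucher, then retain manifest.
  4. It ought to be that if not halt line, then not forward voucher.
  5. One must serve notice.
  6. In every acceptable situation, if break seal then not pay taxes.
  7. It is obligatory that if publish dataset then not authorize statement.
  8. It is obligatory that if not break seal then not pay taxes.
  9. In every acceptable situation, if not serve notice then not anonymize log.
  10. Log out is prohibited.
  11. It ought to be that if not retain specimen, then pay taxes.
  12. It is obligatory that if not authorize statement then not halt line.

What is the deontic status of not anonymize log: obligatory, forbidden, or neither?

Premise 9 is O(¬serve_notice → ¬anonymize_log), but O(¬serve_notice) is not derivable from the premises, so it does not yield O(¬anonymize_log).
No premise or chain of K-axiom applications forces O(¬anonymize_log), and none forces O(anonymize_log). So ¬anonymize_log is neither obligatory nor forbidden under these norms.

Neither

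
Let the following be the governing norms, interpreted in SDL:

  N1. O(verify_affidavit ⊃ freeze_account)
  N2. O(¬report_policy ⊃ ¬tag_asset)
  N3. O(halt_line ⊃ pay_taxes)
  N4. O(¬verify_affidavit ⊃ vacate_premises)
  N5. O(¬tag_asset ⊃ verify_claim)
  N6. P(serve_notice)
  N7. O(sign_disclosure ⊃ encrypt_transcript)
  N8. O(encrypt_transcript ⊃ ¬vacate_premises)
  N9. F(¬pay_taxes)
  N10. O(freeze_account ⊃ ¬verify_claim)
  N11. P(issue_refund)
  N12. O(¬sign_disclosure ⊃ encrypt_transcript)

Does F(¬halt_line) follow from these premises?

No

Premise 3 is O(halt_line ⊃ pay_taxes); even if O(pay_taxes) held, inferring O(halt_line) would be affirming the consequent — invalid.
No other premise forces O(halt_line). An ideal world satisfying every premise can still have ¬halt_line true, so F(¬halt_line) is not derivable.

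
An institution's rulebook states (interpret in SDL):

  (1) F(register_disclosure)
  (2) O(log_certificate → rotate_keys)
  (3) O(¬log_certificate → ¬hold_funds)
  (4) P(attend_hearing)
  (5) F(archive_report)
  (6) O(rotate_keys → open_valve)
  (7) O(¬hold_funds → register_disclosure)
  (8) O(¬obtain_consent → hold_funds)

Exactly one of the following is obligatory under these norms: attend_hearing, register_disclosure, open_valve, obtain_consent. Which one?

open_valve

F(register_disclosure) at premise 1 means O(¬register_disclosure).
Premise 7, O(¬hold_funds → register_disclosure), contraposes to O(¬register_disclosure → hold_funds); with O(¬register_disclosure) we get O(hold_funds).
Premise 3 is O(¬log_certificate → ¬hold_funds); contrapositively O(hold_funds → log_certificate). Since O(hold_funds) holds, K gives O(log_certificate).
Premise 2 is O(log_certificate → rotate_keys); since O(log_certificate), deontic closure gives O(rotate_keys).
Applying K to premise 6 (O(rotate_keys → open_valve)) and O(rotate_keys) yields O(open_valve).
So O(open_valve) holds — open_valve is obligatory. None of the other listed options is made obligatory by any chain of premises.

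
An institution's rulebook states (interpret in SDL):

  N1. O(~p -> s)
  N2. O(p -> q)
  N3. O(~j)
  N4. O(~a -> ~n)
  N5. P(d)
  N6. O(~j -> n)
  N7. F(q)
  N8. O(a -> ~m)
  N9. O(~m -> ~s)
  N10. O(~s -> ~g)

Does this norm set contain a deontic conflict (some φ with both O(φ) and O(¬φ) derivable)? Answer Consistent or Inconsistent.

F(q) at premise 7 means O(~q).
The contrapositive of premise 2 (O(p -> q)) is O(~q -> ~p), and O(~q) is already established, so O(~p).
Premise 1 is O(~p -> s); since O(~p), deontic closure gives O(s).
The contrapositive of premise 9 (O(~m -> ~s)) is O(s -> m), and O(s) is already established, so O(m).
The contrapositive of premise 8 (O(a -> ~m)) is O(m -> ~a), and O(m) is already established, so O(~a).
Applying K to premise 4 (O(~a -> ~n)) and O(~a) yields O(~n).
The contrapositive of premise 6 (O(~j -> n)) is O(~n -> j), and O(~n) is already established, so O(j).
Yet premise 3 states O(~j).
We now have both O(j) and O(~j) — j is simultaneously obligatory and forbidden, violating the D-axiom.

Inconsistent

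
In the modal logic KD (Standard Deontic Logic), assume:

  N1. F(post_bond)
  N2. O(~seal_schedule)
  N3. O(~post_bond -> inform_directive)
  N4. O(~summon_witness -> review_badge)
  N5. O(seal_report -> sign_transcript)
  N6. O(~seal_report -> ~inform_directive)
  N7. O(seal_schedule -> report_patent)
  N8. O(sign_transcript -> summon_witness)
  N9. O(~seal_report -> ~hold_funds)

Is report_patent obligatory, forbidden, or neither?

Neither

Premise 7 is O(seal_schedule -> report_patent), but O(seal_schedule) is not derivable from the premises, so it does not yield O(report_patent).
No premise or chain of K-axiom applications forces O(report_patent), and none forces O(~report_patent). So report_patent is neither obligatory nor forbidden under these norms.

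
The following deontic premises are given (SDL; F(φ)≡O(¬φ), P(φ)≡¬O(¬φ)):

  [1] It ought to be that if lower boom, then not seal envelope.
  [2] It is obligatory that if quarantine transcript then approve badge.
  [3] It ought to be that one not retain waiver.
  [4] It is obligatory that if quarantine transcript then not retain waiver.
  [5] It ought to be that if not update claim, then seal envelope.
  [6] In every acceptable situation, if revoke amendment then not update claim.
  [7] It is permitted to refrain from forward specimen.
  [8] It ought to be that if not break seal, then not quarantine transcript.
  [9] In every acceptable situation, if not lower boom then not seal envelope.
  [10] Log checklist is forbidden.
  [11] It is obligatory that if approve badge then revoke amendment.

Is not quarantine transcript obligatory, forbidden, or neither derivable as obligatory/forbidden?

Obligatory

Premises 1 and 9 are O(lower_boom → ¬seal_envelope) and O(¬lower_boom → ¬seal_envelope); every ideal world satisfies lower_boom or ¬lower_boom, so in either case ¬seal_envelope holds — hence O(¬seal_envelope).
Premise 5, O(¬update_claim → seal_envelope), contraposes to O(¬seal_envelope → update_claim); with O(¬seal_envelope) we get O(update_claim).
The contrapositive of premise 6 (O(revoke_amendment → ¬update_claim)) is O(update_claim → ¬revoke_amendment), and O(update_claim) is already established, so O(¬revoke_amendment).
Premise 11 is O(approve_badge → revoke_amendment); contrapositively O(¬revoke_amendment → ¬approve_badge). Since O(¬revoke_amendment) holds, K gives O(¬approve_badge).
The contrapositive of premise 2 (O(quarantine_transcript → approve_badge)) is O(¬approve_badge → ¬quarantine_transcript), and O(¬approve_badge) is already established, so O(¬quarantine_transcript).
Premises 3, 4, 7, 8, 10 do not contribute to this derivation.
Hence ¬quarantine_transcript is obligatory.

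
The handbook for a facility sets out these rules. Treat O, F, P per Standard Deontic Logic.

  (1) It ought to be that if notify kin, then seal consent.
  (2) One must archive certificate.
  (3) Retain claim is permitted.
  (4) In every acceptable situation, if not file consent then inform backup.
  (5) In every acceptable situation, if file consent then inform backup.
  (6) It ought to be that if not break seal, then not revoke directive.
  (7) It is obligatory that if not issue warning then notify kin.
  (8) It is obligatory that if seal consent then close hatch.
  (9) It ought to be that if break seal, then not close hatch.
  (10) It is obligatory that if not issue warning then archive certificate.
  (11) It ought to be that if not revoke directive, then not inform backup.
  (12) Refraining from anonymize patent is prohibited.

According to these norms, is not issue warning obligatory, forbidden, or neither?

Forbidden

Premises 5 and 4 cover both cases: O(file_consent → inform_backup) and O(¬file_consent → inform_backup). Since file_consent ∨ ¬file_consent is a tautology, O(inform_backup) follows.
Premise 11, O(¬revoke_directive → ¬inform_backup), contraposes to O(inform_backup → revoke_directive); with O(inform_backup) we get O(revoke_directive).
Premise 6, O(¬break_seal → ¬revoke_directive), contraposes to O(revoke_directive → break_seal); with O(revoke_directive) we get O(break_seal).
From O(break_seal) and premise 9, O(break_seal → ¬close_hatch), we obtain O(¬close_hatch).
The contrapositive of premise 8 (O(seal_consent → close_hatch)) is O(¬close_hatch → ¬seal_consent), and O(¬close_hatch) is already established, so O(¬seal_consent).
The contrapositive of premise 1 (O(notify_kin → seal_consent)) is O(¬seal_consent → ¬notify_kin), and O(¬seal_consent) is already established, so O(¬notify_kin).
Premise 7 is O(¬issue_warning → notify_kin); contrapositively O(¬notify_kin → issue_warning). Since O(¬notify_kin) holds, K gives O(issue_warning).
Premises 2, 3, 10, 12 do not contribute to this derivation.
Thus O(issue_warning), which is F(¬issue_warning): ¬issue_warning is forbidden.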